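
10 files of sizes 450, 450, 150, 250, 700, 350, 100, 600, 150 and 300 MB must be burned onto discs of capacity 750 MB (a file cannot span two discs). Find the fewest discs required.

5

Total = 700 + 600 + 450 + 450 + 350 + 300 + 250 + 150 + 150 + 100 = 3500 MB.
Lower bound: ⌈3500/750⌉ = 5 discs.
A packing using 5 discs:
  disc 1: 700 = 700
  disc 2: 600 + 150 = 750
  disc 3: 450 + 300 = 750
  disc 4: 450 + 250 = 700
  disc 5: 350 + 150 + 100 = 600
This matches the lower bound, so 5 is optimal.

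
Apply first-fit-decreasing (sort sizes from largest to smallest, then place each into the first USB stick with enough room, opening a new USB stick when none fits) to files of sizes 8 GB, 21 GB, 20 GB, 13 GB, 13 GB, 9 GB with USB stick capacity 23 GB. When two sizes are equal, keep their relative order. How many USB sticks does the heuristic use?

4

Sorted descending: 21, 20, 13, 13, 9, 8.
  21 → USB stick 1 (new)  [load 21/23]
  20 → USB stick 2 (new)  [load 20/23]
  13 → USB stick 3 (new)  [load 13/23]
  13 → USB stick 4 (new)  [load 13/23]
  9 → USB stick 3  [load 22/23]
  8 → USB stick 4  [load 21/23]
4 USB sticks opened.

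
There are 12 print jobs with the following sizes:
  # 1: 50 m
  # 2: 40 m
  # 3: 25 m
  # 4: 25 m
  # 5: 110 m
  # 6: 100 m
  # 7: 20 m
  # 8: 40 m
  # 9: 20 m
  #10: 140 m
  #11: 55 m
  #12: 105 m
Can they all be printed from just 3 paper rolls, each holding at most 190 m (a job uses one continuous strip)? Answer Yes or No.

No

Total = 730 m; ⌈730/190⌉ = 4.
At least 4 paper rolls are required, but only 3 are allowed.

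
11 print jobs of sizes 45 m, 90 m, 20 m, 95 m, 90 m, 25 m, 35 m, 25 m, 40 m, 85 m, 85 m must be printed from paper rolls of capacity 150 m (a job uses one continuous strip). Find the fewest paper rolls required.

5

Total = 95 + 90 + 90 + 85 + 85 + 45 + 40 + 35 + 25 + 25 + 20 = 635 m.
Lower bound: ⌈635/150⌉ = 5 paper rolls.
A packing using 5 paper rolls:
  roll 1: 95 + 45 = 140
  roll 2: 90 + 40 + 20 = 150
  roll 3: 90 + 35 + 25 = 150
  roll 4: 85 + 25 = 110
  roll 5: 85 = 85
This matches the lower bound, so 5 is optimal.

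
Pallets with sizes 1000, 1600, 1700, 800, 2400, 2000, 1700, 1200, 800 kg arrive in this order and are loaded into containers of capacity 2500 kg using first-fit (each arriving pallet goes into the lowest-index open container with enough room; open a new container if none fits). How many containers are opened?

  1000 → container 1 (new)  [load 1000/2500]
  1600 → container 2 (new)  [load 1600/2500]
  1700 → container 3 (new)  [load 1700/2500]
  800 → container 1  [load 1800/2500]
  2400 → container 4 (new)  [load 2400/2500]
  2000 → container 5 (new)  [load 2000/2500]
  1700 → container 6 (new)  [load 1700/2500]
  1200 → container 7 (new)  [load 1200/2500]
  800 → container 2  [load 2400/2500]
7 containers opened.

7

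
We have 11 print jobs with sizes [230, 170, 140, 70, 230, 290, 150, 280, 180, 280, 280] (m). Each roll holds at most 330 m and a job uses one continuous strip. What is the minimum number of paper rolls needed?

8

Total = 290 + 280 + 280 + 280 + 230 + 230 + 180 + 170 + 150 + 140 + 70 = 2300 m.
Lower bound: ⌈2300/330⌉ = 7 paper rolls.
Also, 8 print jobs each exceed 165 m, and no two of those can share a roll, so at least 8 paper rolls are needed.
A packing using 8 paper rolls:
  roll 1: 290 = 290
  roll 2: 280 = 280
  roll 3: 280 = 280
  roll 4: 280 = 280
  roll 5: 230 + 70 = 300
  roll 6: 230 = 230
  roll 7: 180 + 150 = 330
  roll 8: 170 + 140 = 310
This matches the lower bound, so 8 is optimal.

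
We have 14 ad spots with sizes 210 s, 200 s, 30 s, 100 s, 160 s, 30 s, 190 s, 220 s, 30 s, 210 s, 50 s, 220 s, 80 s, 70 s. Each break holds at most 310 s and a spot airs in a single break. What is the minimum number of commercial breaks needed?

Total = 220 + 220 + 210 + 210 + 200 + 190 + 160 + 100 + 80 + 70 + 50 + 30 + 30 + 30 = 1800 s.
Lower bound: ⌈1800/310⌉ = 6 commercial breaks.
Also, 7 ad spots each exceed 155 s, and no two of those can share a break, so at least 7 commercial breaks are needed.
A packing using 7 commercial breaks:
  break 1: 220 + 80 = 300
  break 2: 220 + 70 = 290
  break 3: 210 + 100 = 310
  break 4: 210 + 50 + 30 = 290
  break 5: 200 + 30 + 30 = 260
  break 6: 190 = 190
  break 7: 160 = 160
This matches the lower bound, so 7 is optimal.

7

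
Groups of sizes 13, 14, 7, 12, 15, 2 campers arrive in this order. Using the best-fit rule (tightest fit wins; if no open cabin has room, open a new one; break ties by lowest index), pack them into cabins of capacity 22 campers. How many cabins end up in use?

  13 → cabin 1 (new)  [load 13/22]
  14 → cabin 2 (new)  [load 14/22]
  7 → cabin 2  [load 21/22]
  12 → cabin 3 (new)  [load 12/22]
  15 → cabin 4 (new)  [load 15/22]
  2 → cabin 4  [load 17/22]
4 cabins opened.

4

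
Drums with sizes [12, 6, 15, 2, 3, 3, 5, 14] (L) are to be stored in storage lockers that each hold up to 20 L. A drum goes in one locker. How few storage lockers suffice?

3

Total = 15 + 14 + 12 + 6 + 5 + 3 + 3 + 2 = 60 L.
Lower bound: ⌈60/20⌉ = 3 storage lockers.
A packing using 3 storage lockers:
  locker 1: 15 + 5 = 20
  locker 2: 14 + 6 = 20
  locker 3: 12 + 3 + 3 + 2 = 20
This matches the lower bound, so 3 is optimal.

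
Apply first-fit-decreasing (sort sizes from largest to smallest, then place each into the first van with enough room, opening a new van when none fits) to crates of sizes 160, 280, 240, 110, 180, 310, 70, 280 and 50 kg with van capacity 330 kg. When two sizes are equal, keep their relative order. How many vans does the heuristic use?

6

Sorted descending: 310, 280, 280, 240, 180, 160, 110, 70, 50.
  310 → van 1 (new)  [load 310/330]
  280 → van 2 (new)  [load 280/330]
  280 → van 3 (new)  [load 280/330]
  240 → van 4 (new)  [load 240/330]
  180 → van 5 (new)  [load 180/330]
  160 → van 6 (new)  [load 160/330]
  110 → van 5  [load 290/330]
  70 → van 4  [load 310/330]
  50 → van 2  [load 330/330]
6 vans opened.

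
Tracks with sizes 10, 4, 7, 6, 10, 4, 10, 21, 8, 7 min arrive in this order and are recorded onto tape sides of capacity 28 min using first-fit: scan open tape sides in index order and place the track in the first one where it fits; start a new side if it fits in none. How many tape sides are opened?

4

  10 → side 1 (new)  [load 10/28]
  4 → side 1  [load 14/28]
  7 → side 1  [load 21/28]
  6 → side 1  [load 27/28]
  10 → side 2 (new)  [load 10/28]
  4 → side 2  [load 14/28]
  10 → side 2  [load 24/28]
  21 → side 3 (new)  [load 21/28]
  8 → side 4 (new)  [load 8/28]
  7 → side 3  [load 28/28]
4 tape sides opened.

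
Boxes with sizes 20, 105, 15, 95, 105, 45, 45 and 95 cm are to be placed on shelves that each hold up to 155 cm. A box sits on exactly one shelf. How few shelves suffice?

4

Total = 105 + 105 + 95 + 95 + 45 + 45 + 20 + 15 = 525 cm.
Lower bound: ⌈525/155⌉ = 4 shelves.
A packing using 4 shelves:
  shelf 1: 105 + 45 = 150
  shelf 2: 105 + 45 = 150
  shelf 3: 95 + 20 + 15 = 130
  shelf 4: 95 = 95
This matches the lower bound, so 4 is optimal.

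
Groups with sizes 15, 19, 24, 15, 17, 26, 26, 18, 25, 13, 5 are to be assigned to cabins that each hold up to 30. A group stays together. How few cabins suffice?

8

Total = 26 + 26 + 25 + 24 + 19 + 18 + 17 + 15 + 15 + 13 + 5 = 203.
Lower bound: ⌈203/30⌉ = 7 cabins.
A packing using 8 cabins:
  cabin 1: 26 = 26
  cabin 2: 26 = 26
  cabin 3: 25 + 5 = 30
  cabin 4: 24 = 24
  cabin 5: 19 = 19
  cabin 6: 18 = 18
  cabin 7: 17 + 13 = 30
  cabin 8: 15 + 15 = 30
No arrangement into 7 cabins stays within capacity, so 8 is optimal.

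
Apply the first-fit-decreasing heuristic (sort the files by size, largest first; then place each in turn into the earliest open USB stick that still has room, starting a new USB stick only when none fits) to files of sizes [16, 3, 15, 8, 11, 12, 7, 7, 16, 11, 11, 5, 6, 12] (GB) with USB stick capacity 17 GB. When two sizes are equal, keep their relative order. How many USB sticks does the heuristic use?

Sorted descending: 16, 16, 15, 12, 12, 11, 11, 11, 8, 7, 7, 6, 5, 3.
  16 → USB stick 1 (new)  [load 16/17]
  16 → USB stick 2 (new)  [load 16/17]
  15 → USB stick 3 (new)  [load 15/17]
  12 → USB stick 4 (new)  [load 12/17]
  12 → USB stick 5 (new)  [load 12/17]
  11 → USB stick 6 (new)  [load 11/17]
  11 → USB stick 7 (new)  [load 11/17]
  11 → USB stick 8 (new)  [load 11/17]
  8 → USB stick 9 (new)  [load 8/17]
  7 → USB stick 9  [load 15/17]
  7 → USB stick 10 (new)  [load 7/17]
  6 → USB stick 6  [load 17/17]
  5 → USB stick 4  [load 17/17]
  3 → USB stick 5  [load 15/17]
10 USB sticks opened.

10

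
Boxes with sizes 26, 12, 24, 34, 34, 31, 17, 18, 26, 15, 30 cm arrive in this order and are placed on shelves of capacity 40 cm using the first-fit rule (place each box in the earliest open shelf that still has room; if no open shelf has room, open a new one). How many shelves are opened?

  26 → shelf 1 (new)  [load 26/40]
  12 → shelf 1  [load 38/40]
  24 → shelf 2 (new)  [load 24/40]
  34 → shelf 3 (new)  [load 34/40]
  34 → shelf 4 (new)  [load 34/40]
  31 → shelf 5 (new)  [load 31/40]
  17 → shelf 6 (new)  [load 17/40]
  18 → shelf 6  [load 35/40]
  26 → shelf 7 (new)  [load 26/40]
  15 → shelf 2  [load 39/40]
  30 → shelf 8 (new)  [load 30/40]
8 shelves opened.

8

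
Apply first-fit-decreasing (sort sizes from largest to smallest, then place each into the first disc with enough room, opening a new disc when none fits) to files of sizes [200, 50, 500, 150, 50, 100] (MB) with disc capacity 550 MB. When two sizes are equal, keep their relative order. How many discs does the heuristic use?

Sorted descending: 500, 200, 150, 100, 50, 50.
  500 → disc 1 (new)  [load 500/550]
  200 → disc 2 (new)  [load 200/550]
  150 → disc 2  [load 350/550]
  100 → disc 2  [load 450/550]
  50 → disc 1  [load 550/550]
  50 → disc 2  [load 500/550]
2 discs opened.

2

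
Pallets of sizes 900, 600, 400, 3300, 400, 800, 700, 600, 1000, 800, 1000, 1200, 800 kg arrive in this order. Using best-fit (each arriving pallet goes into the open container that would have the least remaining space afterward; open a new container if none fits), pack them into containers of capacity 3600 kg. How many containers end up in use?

4

  900 → container 1 (new)  [load 900/3600]
  600 → container 1  [load 1500/3600]
  400 → container 1  [load 1900/3600]
  3300 → container 2 (new)  [load 3300/3600]
  400 → container 1  [load 2300/3600]
  800 → container 1  [load 3100/3600]
  700 → container 3 (new)  [load 700/3600]
  600 → container 3  [load 1300/3600]
  1000 → container 3  [load 2300/3600]
  800 → container 3  [load 3100/3600]
  1000 → container 4 (new)  [load 1000/3600]
  1200 → container 4  [load 2200/3600]
  800 → container 4  [load 3000/3600]
4 containers opened.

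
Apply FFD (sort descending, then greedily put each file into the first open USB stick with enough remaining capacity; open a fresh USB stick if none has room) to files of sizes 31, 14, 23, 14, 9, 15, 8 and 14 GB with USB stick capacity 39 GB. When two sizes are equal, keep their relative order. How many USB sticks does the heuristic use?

4

Sorted descending: 31, 23, 15, 14, 14, 14, 9, 8.
  31 → USB stick 1 (new)  [load 31/39]
  23 → USB stick 2 (new)  [load 23/39]
  15 → USB stick 2  [load 38/39]
  14 → USB stick 3 (new)  [load 14/39]
  14 → USB stick 3  [load 28/39]
  14 → USB stick 4 (new)  [load 14/39]
  9 → USB stick 3  [load 37/39]
  8 → USB stick 1  [load 39/39]
4 USB sticks opened.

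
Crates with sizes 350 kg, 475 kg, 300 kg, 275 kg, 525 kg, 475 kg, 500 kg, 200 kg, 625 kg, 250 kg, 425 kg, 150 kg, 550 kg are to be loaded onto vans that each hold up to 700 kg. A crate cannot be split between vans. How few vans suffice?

Total = 625 + 550 + 525 + 500 + 475 + 475 + 425 + 350 + 300 + 275 + 250 + 200 + 150 = 5100 kg.
Lower bound: ⌈5100/700⌉ = 8 vans.
A packing using 9 vans:
  van 1: 625 = 625
  van 2: 550 + 150 = 700
  van 3: 525 = 525
  van 4: 500 + 200 = 700
  van 5: 475 = 475
  van 6: 475 = 475
  van 7: 425 + 275 = 700
  van 8: 350 + 300 = 650
  van 9: 250 = 250
No arrangement into 8 vans stays within capacity, so 9 is optimal.

9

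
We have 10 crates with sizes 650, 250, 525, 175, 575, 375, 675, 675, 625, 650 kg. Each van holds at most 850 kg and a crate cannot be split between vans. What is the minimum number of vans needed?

8

Total = 675 + 675 + 650 + 650 + 625 + 575 + 525 + 375 + 250 + 175 = 5175 kg.
Lower bound: ⌈5175/850⌉ = 7 vans.
A packing using 8 vans:
  van 1: 675 + 175 = 850
  van 2: 675 = 675
  van 3: 650 = 650
  van 4: 650 = 650
  van 5: 625 = 625
  van 6: 575 + 250 = 825
  van 7: 525 = 525
  van 8: 375 = 375
No arrangement into 7 vans stays within capacity, so 8 is optimal.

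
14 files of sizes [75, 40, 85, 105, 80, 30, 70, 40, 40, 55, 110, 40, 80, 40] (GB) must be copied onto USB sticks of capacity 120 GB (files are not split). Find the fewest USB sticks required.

Total = 110 + 105 + 85 + 80 + 80 + 75 + 70 + 55 + 40 + 40 + 40 + 40 + 40 + 30 = 890 GB.
Lower bound: ⌈890/120⌉ = 8 USB sticks.
A packing using 8 USB sticks:
  USB stick 1: 110 = 110
  USB stick 2: 105 = 105
  USB stick 3: 85 + 30 = 115
  USB stick 4: 80 + 40 = 120
  USB stick 5: 80 + 40 = 120
  USB stick 6: 75 + 40 = 115
  USB stick 7: 70 + 40 = 110
  USB stick 8: 55 + 40 = 95
This matches the lower bound, so 8 is optimal.

8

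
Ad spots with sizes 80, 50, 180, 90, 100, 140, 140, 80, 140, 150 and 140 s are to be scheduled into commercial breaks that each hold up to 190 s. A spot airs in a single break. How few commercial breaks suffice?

Total = 180 + 150 + 140 + 140 + 140 + 140 + 100 + 90 + 80 + 80 + 50 = 1290 s.
Lower bound: ⌈1290/190⌉ = 7 commercial breaks.
A packing using 8 commercial breaks:
  break 1: 180 = 180
  break 2: 150 = 150
  break 3: 140 + 50 = 190
  break 4: 140 = 140
  break 5: 140 = 140
  break 6: 140 = 140
  break 7: 100 + 90 = 190
  break 8: 80 + 80 = 160
No arrangement into 7 commercial breaks stays within capacity, so 8 is optimal.

8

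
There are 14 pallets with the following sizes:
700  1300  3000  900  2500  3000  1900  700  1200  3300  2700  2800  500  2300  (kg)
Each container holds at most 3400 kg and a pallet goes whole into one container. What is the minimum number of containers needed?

Total = 3300 + 3000 + 3000 + 2800 + 2700 + 2500 + 2300 + 1900 + 1300 + 1200 + 900 + 700 + 700 + 500 = 26800 kg.
Lower bound: ⌈26800/3400⌉ = 8 containers.
A packing using 9 containers:
  container 1: 3300 = 3300
  container 2: 3000 = 3000
  container 3: 3000 = 3000
  container 4: 2800 + 500 = 3300
  container 5: 2700 + 700 = 3400
  container 6: 2500 + 900 = 3400
  container 7: 2300 + 700 = 3000
  container 8: 1900 + 1300 = 3200
  container 9: 1200 = 1200
No arrangement into 8 containers stays within capacity, so 9 is optimal.

9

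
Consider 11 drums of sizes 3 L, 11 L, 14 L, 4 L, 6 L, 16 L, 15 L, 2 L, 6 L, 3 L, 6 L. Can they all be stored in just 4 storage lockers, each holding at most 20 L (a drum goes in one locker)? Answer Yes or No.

No

Total = 86 L; ⌈86/20⌉ = 5.
At least 5 storage lockers are required, but only 4 are allowed.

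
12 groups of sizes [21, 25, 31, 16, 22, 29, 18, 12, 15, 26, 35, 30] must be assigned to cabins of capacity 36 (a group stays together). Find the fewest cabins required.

Total = 35 + 31 + 30 + 29 + 26 + 25 + 22 + 21 + 18 + 16 + 15 + 12 = 280.
Lower bound: ⌈280/36⌉ = 8 cabins.
A packing using 9 cabins:
  cabin 1: 35 = 35
  cabin 2: 31 = 31
  cabin 3: 30 = 30
  cabin 4: 29 = 29
  cabin 5: 26 = 26
  cabin 6: 25 = 25
  cabin 7: 22 + 12 = 34
  cabin 8: 21 + 15 = 36
  cabin 9: 18 + 16 = 34
No arrangement into 8 cabins stays within capacity, so 9 is optimal.

9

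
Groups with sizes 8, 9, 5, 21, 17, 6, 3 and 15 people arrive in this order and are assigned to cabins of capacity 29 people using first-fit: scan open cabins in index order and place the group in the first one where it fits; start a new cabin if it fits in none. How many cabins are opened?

  8 → cabin 1 (new)  [load 8/29]
  9 → cabin 1  [load 17/29]
  5 → cabin 1  [load 22/29]
  21 → cabin 2 (new)  [load 21/29]
  17 → cabin 3 (new)  [load 17/29]
  6 → cabin 1  [load 28/29]
  3 → cabin 2  [load 24/29]
  15 → cabin 4 (new)  [load 15/29]
4 cabins opened.

4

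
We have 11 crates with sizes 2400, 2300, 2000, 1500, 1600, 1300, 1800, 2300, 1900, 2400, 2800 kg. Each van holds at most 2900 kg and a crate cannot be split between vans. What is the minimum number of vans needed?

Total = 2800 + 2400 + 2400 + 2300 + 2300 + 2000 + 1900 + 1800 + 1600 + 1500 + 1300 = 22300 kg.
Lower bound: ⌈22300/2900⌉ = 8 vans.
Also, 10 crates each exceed 1450 kg, and no two of those can share a van, so at least 10 vans are needed.
A packing using 10 vans:
  van 1: 2800 = 2800
  van 2: 2400 = 2400
  van 3: 2400 = 2400
  van 4: 2300 = 2300
  van 5: 2300 = 2300
  van 6: 2000 = 2000
  van 7: 1900 = 1900
  van 8: 1800 = 1800
  van 9: 1600 + 1300 = 2900
  van 10: 1500 = 1500
This matches the lower bound, so 10 is optimal.

10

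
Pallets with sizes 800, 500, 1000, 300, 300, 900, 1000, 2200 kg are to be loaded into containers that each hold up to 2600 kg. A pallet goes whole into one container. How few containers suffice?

Total = 2200 + 1000 + 1000 + 900 + 800 + 500 + 300 + 300 = 7000 kg.
Lower bound: ⌈7000/2600⌉ = 3 containers.
A packing using 3 containers:
  container 1: 2200 + 300 = 2500
  container 2: 1000 + 1000 + 500 = 2500
  container 3: 900 + 800 + 300 = 2000
This matches the lower bound, so 3 is optimal.

3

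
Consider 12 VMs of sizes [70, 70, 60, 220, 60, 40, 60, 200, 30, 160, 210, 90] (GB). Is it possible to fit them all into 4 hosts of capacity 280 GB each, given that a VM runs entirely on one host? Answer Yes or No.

No

Total = 1270 GB; ⌈1270/280⌉ = 5.
At least 5 hosts are required, but only 4 are allowed.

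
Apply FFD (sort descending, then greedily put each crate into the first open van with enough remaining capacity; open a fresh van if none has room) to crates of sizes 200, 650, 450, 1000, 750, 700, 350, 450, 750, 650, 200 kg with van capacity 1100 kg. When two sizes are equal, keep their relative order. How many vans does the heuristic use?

Sorted descending: 1000, 750, 750, 700, 650, 650, 450, 450, 350, 200, 200.
  1000 → van 1 (new)  [load 1000/1100]
  750 → van 2 (new)  [load 750/1100]
  750 → van 3 (new)  [load 750/1100]
  700 → van 4 (new)  [load 700/1100]
  650 → van 5 (new)  [load 650/1100]
  650 → van 6 (new)  [load 650/1100]
  450 → van 5  [load 1100/1100]
  450 → van 6  [load 1100/1100]
  350 → van 2  [load 1100/1100]
  200 → van 3  [load 950/1100]
  200 → van 4  [load 900/1100]
6 vans opened.

6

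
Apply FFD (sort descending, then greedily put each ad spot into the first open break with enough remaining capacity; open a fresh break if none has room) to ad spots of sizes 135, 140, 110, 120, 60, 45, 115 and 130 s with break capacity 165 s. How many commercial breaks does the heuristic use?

Sorted descending: 140, 135, 130, 120, 115, 110, 60, 45.
  140 → break 1 (new)  [load 140/165]
  135 → break 2 (new)  [load 135/165]
  130 → break 3 (new)  [load 130/165]
  120 → break 4 (new)  [load 120/165]
  115 → break 5 (new)  [load 115/165]
  110 → break 6 (new)  [load 110/165]
  60 → break 7 (new)  [load 60/165]
  45 → break 4  [load 165/165]
7 commercial breaks opened.

7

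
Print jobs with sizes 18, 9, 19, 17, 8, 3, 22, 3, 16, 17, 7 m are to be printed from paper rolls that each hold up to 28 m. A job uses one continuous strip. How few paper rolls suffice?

Total = 22 + 19 + 18 + 17 + 17 + 16 + 9 + 8 + 7 + 3 + 3 = 139 m.
Lower bound: ⌈139/28⌉ = 5 paper rolls.
Also, 6 print jobs each exceed 14 m, and no two of those can share a roll, so at least 6 paper rolls are needed.
A packing using 6 paper rolls:
  roll 1: 22 + 3 + 3 = 28
  roll 2: 19 + 9 = 28
  roll 3: 18 + 8 = 26
  roll 4: 17 + 7 = 24
  roll 5: 17 = 17
  roll 6: 16 = 16
This matches the lower bound, so 6 is optimal.

6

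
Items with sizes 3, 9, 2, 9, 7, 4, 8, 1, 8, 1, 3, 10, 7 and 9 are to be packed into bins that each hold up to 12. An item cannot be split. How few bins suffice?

8

Total = 10 + 9 + 9 + 9 + 8 + 8 + 7 + 7 + 4 + 3 + 3 + 2 + 1 + 1 = 81.
Lower bound: ⌈81/12⌉ = 7 bins.
Also, 8 items each exceed 6, and no two of those can share a bin, so at least 8 bins are needed.
A packing using 8 bins:
  bin 1: 10 + 2 = 12
  bin 2: 9 + 3 = 12
  bin 3: 9 + 3 = 12
  bin 4: 9 + 1 + 1 = 11
  bin 5: 8 + 4 = 12
  bin 6: 8 = 8
  bin 7: 7 = 7
  bin 8: 7 = 7
This matches the lower bound, so 8 is optimal.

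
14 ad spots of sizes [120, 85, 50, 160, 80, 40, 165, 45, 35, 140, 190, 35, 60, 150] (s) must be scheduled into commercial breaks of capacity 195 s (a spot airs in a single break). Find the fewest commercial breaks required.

Total = 190 + 165 + 160 + 150 + 140 + 120 + 85 + 80 + 60 + 50 + 45 + 40 + 35 + 35 = 1355 s.
Lower bound: ⌈1355/195⌉ = 7 commercial breaks.
A packing using 8 commercial breaks:
  break 1: 190 = 190
  break 2: 165 = 165
  break 3: 160 + 35 = 195
  break 4: 150 + 45 = 195
  break 5: 140 + 50 = 190
  break 6: 120 + 60 = 180
  break 7: 85 + 80 = 165
  break 8: 40 + 35 = 75
No arrangement into 7 commercial breaks stays within capacity, so 8 is optimal.

8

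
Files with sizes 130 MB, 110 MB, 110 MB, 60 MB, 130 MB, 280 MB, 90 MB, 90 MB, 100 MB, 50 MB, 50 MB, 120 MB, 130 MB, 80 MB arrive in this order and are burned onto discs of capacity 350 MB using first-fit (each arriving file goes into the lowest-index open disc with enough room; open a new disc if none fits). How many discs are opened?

  130 → disc 1 (new)  [load 130/350]
  110 → disc 1  [load 240/350]
  110 → disc 1  [load 350/350]
  60 → disc 2 (new)  [load 60/350]
  130 → disc 2  [load 190/350]
  280 → disc 3 (new)  [load 280/350]
  90 → disc 2  [load 280/350]
  90 → disc 4 (new)  [load 90/350]
  100 → disc 4  [load 190/350]
  50 → disc 2  [load 330/350]
  50 → disc 3  [load 330/350]
  120 → disc 4  [load 310/350]
  130 → disc 5 (new)  [load 130/350]
  80 → disc 5  [load 210/350]
5 discs opened.

5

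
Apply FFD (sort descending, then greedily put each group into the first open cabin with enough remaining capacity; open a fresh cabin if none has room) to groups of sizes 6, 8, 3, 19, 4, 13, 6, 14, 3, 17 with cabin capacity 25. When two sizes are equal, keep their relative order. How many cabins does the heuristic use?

Sorted descending: 19, 17, 14, 13, 8, 6, 6, 4, 3, 3.
  19 → cabin 1 (new)  [load 19/25]
  17 → cabin 2 (new)  [load 17/25]
  14 → cabin 3 (new)  [load 14/25]
  13 → cabin 4 (new)  [load 13/25]
  8 → cabin 2  [load 25/25]
  6 → cabin 1  [load 25/25]
  6 → cabin 3  [load 20/25]
  4 → cabin 3  [load 24/25]
  3 → cabin 4  [load 16/25]
  3 → cabin 4  [load 19/25]
4 cabins opened.

4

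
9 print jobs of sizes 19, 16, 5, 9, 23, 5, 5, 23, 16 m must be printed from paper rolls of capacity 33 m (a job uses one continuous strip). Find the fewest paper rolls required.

4

Total = 23 + 23 + 19 + 16 + 16 + 9 + 5 + 5 + 5 = 121 m.
Lower bound: ⌈121/33⌉ = 4 paper rolls.
A packing using 4 paper rolls:
  roll 1: 23 + 9 = 32
  roll 2: 23 + 5 + 5 = 33
  roll 3: 19 + 5 = 24
  roll 4: 16 + 16 = 32
This matches the lower bound, so 4 is optimal.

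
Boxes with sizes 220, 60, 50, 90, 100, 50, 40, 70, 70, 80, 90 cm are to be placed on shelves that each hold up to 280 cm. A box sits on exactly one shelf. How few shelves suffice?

4

Total = 220 + 100 + 90 + 90 + 80 + 70 + 70 + 60 + 50 + 50 + 40 = 920 cm.
Lower bound: ⌈920/280⌉ = 4 shelves.
A packing using 4 shelves:
  shelf 1: 220 + 60 = 280
  shelf 2: 100 + 90 + 90 = 280
  shelf 3: 80 + 70 + 70 + 50 = 270
  shelf 4: 50 + 40 = 90
This matches the lower bound, so 4 is optimal.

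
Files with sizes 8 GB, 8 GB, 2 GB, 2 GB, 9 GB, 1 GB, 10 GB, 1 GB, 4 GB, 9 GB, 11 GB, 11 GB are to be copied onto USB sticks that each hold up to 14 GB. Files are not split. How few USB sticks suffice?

7

Total = 11 + 11 + 10 + 9 + 9 + 8 + 8 + 4 + 2 + 2 + 1 + 1 = 76 GB.
Lower bound: ⌈76/14⌉ = 6 USB sticks.
Also, 7 files each exceed 7 GB, and no two of those can share a USB stick, so at least 7 USB sticks are needed.
A packing using 7 USB sticks:
  USB stick 1: 11 + 2 + 1 = 14
  USB stick 2: 11 + 2 + 1 = 14
  USB stick 3: 10 + 4 = 14
  USB stick 4: 9 = 9
  USB stick 5: 9 = 9
  USB stick 6: 8 = 8
  USB stick 7: 8 = 8
This matches the lower bound, so 7 is optimal.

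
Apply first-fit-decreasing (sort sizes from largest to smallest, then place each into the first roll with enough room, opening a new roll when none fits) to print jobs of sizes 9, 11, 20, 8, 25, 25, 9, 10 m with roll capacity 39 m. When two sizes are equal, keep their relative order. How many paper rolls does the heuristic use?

Sorted descending: 25, 25, 20, 11, 10, 9, 9, 8.
  25 → roll 1 (new)  [load 25/39]
  25 → roll 2 (new)  [load 25/39]
  20 → roll 3 (new)  [load 20/39]
  11 → roll 1  [load 36/39]
  10 → roll 2  [load 35/39]
  9 → roll 3  [load 29/39]
  9 → roll 3  [load 38/39]
  8 → roll 4 (new)  [load 8/39]
4 paper rolls opened.

4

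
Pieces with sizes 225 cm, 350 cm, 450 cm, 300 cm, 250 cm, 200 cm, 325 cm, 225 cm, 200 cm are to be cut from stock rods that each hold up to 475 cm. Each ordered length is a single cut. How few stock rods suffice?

Total = 450 + 350 + 325 + 300 + 250 + 225 + 225 + 200 + 200 = 2525 cm.
Lower bound: ⌈2525/475⌉ = 6 stock rods.
A packing using 7 stock rods:
  stock rod 1: 450 = 450
  stock rod 2: 350 = 350
  stock rod 3: 325 = 325
  stock rod 4: 300 = 300
  stock rod 5: 250 + 225 = 475
  stock rod 6: 225 + 200 = 425
  stock rod 7: 200 = 200
No arrangement into 6 stock rods stays within capacity, so 7 is optimal.

7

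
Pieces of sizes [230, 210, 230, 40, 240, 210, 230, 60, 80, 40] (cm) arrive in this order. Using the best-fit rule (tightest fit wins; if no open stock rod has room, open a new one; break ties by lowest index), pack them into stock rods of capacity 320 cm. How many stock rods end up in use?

6

  230 → stock rod 1 (new)  [load 230/320]
  210 → stock rod 2 (new)  [load 210/320]
  230 → stock rod 3 (new)  [load 230/320]
  40 → stock rod 1  [load 270/320]
  240 → stock rod 4 (new)  [load 240/320]
  210 → stock rod 5 (new)  [load 210/320]
  230 → stock rod 6 (new)  [load 230/320]
  60 → stock rod 4  [load 300/320]
  80 → stock rod 3  [load 310/320]
  40 → stock rod 1  [load 310/320]
6 stock rods opened.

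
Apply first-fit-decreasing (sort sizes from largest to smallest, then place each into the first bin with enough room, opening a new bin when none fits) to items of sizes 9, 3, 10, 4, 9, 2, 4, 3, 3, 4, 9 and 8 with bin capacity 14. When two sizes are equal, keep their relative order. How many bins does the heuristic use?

Sorted descending: 10, 9, 9, 9, 8, 4, 4, 4, 3, 3, 3, 2.
  10 → bin 1 (new)  [load 10/14]
  9 → bin 2 (new)  [load 9/14]
  9 → bin 3 (new)  [load 9/14]
  9 → bin 4 (new)  [load 9/14]
  8 → bin 5 (new)  [load 8/14]
  4 → bin 1  [load 14/14]
  4 → bin 2  [load 13/14]
  4 → bin 3  [load 13/14]
  3 → bin 4  [load 12/14]
  3 → bin 5  [load 11/14]
  3 → bin 5  [load 14/14]
  2 → bin 4  [load 14/14]
5 bins opened.

5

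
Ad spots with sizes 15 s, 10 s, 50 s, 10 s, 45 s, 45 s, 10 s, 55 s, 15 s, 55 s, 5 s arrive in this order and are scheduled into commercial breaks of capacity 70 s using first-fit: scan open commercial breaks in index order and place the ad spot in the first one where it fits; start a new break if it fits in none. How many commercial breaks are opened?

6

  15 → break 1 (new)  [load 15/70]
  10 → break 1  [load 25/70]
  50 → break 2 (new)  [load 50/70]
  10 → break 1  [load 35/70]
  45 → break 3 (new)  [load 45/70]
  45 → break 4 (new)  [load 45/70]
  10 → break 1  [load 45/70]
  55 → break 5 (new)  [load 55/70]
  15 → break 1  [load 60/70]
  55 → break 6 (new)  [load 55/70]
  5 → break 1  [load 65/70]
6 commercial breaks opened.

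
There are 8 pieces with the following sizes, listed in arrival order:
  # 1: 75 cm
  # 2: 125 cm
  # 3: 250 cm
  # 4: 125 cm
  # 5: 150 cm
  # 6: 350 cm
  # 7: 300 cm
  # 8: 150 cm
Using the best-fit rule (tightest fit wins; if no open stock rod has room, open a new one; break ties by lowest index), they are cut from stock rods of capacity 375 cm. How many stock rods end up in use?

5

  75 → stock rod 1 (new)  [load 75/375]
  125 → stock rod 1  [load 200/375]
  250 → stock rod 2 (new)  [load 250/375]
  125 → stock rod 2  [load 375/375]
  150 → stock rod 1  [load 350/375]
  350 → stock rod 3 (new)  [load 350/375]
  300 → stock rod 4 (new)  [load 300/375]
  150 → stock rod 5 (new)  [load 150/375]
5 stock rods opened.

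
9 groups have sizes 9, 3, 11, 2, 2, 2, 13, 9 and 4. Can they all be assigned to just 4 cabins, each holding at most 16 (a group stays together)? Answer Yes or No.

A valid assignment using 4 cabins:
  cabin 1: 13 + 3 = 16
  cabin 2: 11 + 4 = 15
  cabin 3: 9 + 2 + 2 + 2 = 15
  cabin 4: 9 = 9
Every load is within 16, so 4 cabins suffice.

Yes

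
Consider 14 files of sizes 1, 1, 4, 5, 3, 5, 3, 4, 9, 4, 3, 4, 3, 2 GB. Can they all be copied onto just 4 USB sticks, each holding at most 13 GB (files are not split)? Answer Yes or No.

Yes

A valid assignment using 4 USB sticks:
  USB stick 1: 9 + 4 = 13
  USB stick 2: 5 + 5 + 3 = 13
  USB stick 3: 4 + 4 + 4 + 1 = 13
  USB stick 4: 3 + 3 + 3 + 2 + 1 = 12
Every load is within 13 GB, so 4 USB sticks suffice.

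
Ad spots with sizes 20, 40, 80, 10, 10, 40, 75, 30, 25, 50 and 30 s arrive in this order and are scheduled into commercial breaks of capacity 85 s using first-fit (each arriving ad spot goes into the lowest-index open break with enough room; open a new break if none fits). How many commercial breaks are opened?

6

  20 → break 1 (new)  [load 20/85]
  40 → break 1  [load 60/85]
  80 → break 2 (new)  [load 80/85]
  10 → break 1  [load 70/85]
  10 → break 1  [load 80/85]
  40 → break 3 (new)  [load 40/85]
  75 → break 4 (new)  [load 75/85]
  30 → break 3  [load 70/85]
  25 → break 5 (new)  [load 25/85]
  50 → break 5  [load 75/85]
  30 → break 6 (new)  [load 30/85]
6 commercial breaks opened.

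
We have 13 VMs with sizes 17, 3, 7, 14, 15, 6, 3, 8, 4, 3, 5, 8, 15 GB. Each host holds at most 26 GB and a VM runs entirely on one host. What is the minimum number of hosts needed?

5

Total = 17 + 15 + 15 + 14 + 8 + 8 + 7 + 6 + 5 + 4 + 3 + 3 + 3 = 108 GB.
Lower bound: ⌈108/26⌉ = 5 hosts.
A packing using 5 hosts:
  host 1: 17 + 8 = 25
  host 2: 15 + 8 + 3 = 26
  host 3: 15 + 7 + 4 = 26
  host 4: 14 + 6 + 5 = 25
  host 5: 3 + 3 = 6
This matches the lower bound, so 5 is optimal.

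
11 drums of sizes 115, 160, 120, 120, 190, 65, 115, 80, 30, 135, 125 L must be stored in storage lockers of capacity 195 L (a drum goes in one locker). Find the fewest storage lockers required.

8

Total = 190 + 160 + 135 + 125 + 120 + 120 + 115 + 115 + 80 + 65 + 30 = 1255 L.
Lower bound: ⌈1255/195⌉ = 7 storage lockers.
Also, 8 drums each exceed 195/2 L, and no two of those can share a locker, so at least 8 storage lockers are needed.
A packing using 8 storage lockers:
  locker 1: 190 = 190
  locker 2: 160 + 30 = 190
  locker 3: 135 = 135
  locker 4: 125 + 65 = 190
  locker 5: 120 = 120
  locker 6: 120 = 120
  locker 7: 115 + 80 = 195
  locker 8: 115 = 115
This matches the lower bound, so 8 is optimal.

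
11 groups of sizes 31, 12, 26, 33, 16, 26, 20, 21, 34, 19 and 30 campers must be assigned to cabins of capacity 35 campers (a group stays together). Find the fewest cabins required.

9

Total = 34 + 33 + 31 + 30 + 26 + 26 + 21 + 20 + 19 + 16 + 12 = 268 campers.
Lower bound: ⌈268/35⌉ = 8 cabins.
Also, 9 groups each exceed 35/2 campers, and no two of those can share a cabin, so at least 9 cabins are needed.
A packing using 9 cabins:
  cabin 1: 34 = 34
  cabin 2: 33 = 33
  cabin 3: 31 = 31
  cabin 4: 30 = 30
  cabin 5: 26 = 26
  cabin 6: 26 = 26
  cabin 7: 21 + 12 = 33
  cabin 8: 20 = 20
  cabin 9: 19 + 16 = 35
This matches the lower bound, so 9 is optimal.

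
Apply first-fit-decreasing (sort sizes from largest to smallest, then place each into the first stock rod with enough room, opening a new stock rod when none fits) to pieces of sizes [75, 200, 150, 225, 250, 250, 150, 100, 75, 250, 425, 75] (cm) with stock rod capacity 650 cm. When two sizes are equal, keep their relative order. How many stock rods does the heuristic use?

4

Sorted descending: 425, 250, 250, 250, 225, 200, 150, 150, 100, 75, 75, 75.
  425 → stock rod 1 (new)  [load 425/650]
  250 → stock rod 2 (new)  [load 250/650]
  250 → stock rod 2  [load 500/650]
  250 → stock rod 3 (new)  [load 250/650]
  225 → stock rod 1  [load 650/650]
  200 → stock rod 3  [load 450/650]
  150 → stock rod 2  [load 650/650]
  150 → stock rod 3  [load 600/650]
  100 → stock rod 4 (new)  [load 100/650]
  75 → stock rod 4  [load 175/650]
  75 → stock rod 4  [load 250/650]
  75 → stock rod 4  [load 325/650]
4 stock rods opened.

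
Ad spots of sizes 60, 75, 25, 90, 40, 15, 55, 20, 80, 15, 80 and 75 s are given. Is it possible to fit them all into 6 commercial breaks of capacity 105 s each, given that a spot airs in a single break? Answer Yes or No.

Total = 630 s; ⌈630/105⌉ = 6.
7 ad spots each exceed half the capacity and cannot share a break, forcing at least 7 commercial breaks.
At least 7 commercial breaks are required, but only 6 are allowed.

No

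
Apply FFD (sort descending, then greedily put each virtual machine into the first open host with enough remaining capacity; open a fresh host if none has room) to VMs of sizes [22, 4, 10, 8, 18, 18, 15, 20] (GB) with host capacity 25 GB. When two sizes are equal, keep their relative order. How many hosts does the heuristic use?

Sorted descending: 22, 20, 18, 18, 15, 10, 8, 4.
  22 → host 1 (new)  [load 22/25]
  20 → host 2 (new)  [load 20/25]
  18 → host 3 (new)  [load 18/25]
  18 → host 4 (new)  [load 18/25]
  15 → host 5 (new)  [load 15/25]
  10 → host 5  [load 25/25]
  8 → host 6 (new)  [load 8/25]
  4 → host 2  [load 24/25]
6 hosts opened.

6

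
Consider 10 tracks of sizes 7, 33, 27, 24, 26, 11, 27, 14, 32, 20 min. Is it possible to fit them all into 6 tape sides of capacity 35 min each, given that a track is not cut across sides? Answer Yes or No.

No

Total = 221 min; ⌈221/35⌉ = 7.
At least 7 tape sides are required, but only 6 are allowed.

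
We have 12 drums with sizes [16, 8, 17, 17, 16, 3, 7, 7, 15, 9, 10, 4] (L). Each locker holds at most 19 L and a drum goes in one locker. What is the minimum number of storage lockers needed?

8

Total = 17 + 17 + 16 + 16 + 15 + 10 + 9 + 8 + 7 + 7 + 4 + 3 = 129 L.
Lower bound: ⌈129/19⌉ = 7 storage lockers.
A packing using 8 storage lockers:
  locker 1: 17 = 17
  locker 2: 17 = 17
  locker 3: 16 + 3 = 19
  locker 4: 16 = 16
  locker 5: 15 + 4 = 19
  locker 6: 10 + 9 = 19
  locker 7: 8 + 7 = 15
  locker 8: 7 = 7
No arrangement into 7 storage lockers stays within capacity, so 8 is optimal.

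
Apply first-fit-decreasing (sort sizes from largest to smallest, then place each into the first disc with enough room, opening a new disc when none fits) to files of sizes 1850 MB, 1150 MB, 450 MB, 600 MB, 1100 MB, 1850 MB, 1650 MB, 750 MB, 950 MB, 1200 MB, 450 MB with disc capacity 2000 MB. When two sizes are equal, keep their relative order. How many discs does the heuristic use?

Sorted descending: 1850, 1850, 1650, 1200, 1150, 1100, 950, 750, 600, 450, 450.
  1850 → disc 1 (new)  [load 1850/2000]
  1850 → disc 2 (new)  [load 1850/2000]
  1650 → disc 3 (new)  [load 1650/2000]
  1200 → disc 4 (new)  [load 1200/2000]
  1150 → disc 5 (new)  [load 1150/2000]
  1100 → disc 6 (new)  [load 1100/2000]
  950 → disc 7 (new)  [load 950/2000]
  750 → disc 4  [load 1950/2000]
  600 → disc 5  [load 1750/2000]
  450 → disc 6  [load 1550/2000]
  450 → disc 6  [load 2000/2000]
7 discs opened.

7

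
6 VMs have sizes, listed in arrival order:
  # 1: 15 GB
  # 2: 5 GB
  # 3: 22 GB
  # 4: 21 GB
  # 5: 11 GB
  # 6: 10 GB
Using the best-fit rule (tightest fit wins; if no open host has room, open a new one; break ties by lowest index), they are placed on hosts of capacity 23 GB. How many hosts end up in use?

4

  15 → host 1 (new)  [load 15/23]
  5 → host 1  [load 20/23]
  22 → host 2 (new)  [load 22/23]
  21 → host 3 (new)  [load 21/23]
  11 → host 4 (new)  [load 11/23]
  10 → host 4  [load 21/23]
4 hosts opened.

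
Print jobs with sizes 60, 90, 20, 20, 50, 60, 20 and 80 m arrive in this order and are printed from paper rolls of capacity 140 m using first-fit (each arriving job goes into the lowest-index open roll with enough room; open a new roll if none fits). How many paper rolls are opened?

  60 → roll 1 (new)  [load 60/140]
  90 → roll 2 (new)  [load 90/140]
  20 → roll 1  [load 80/140]
  20 → roll 1  [load 100/140]
  50 → roll 2  [load 140/140]
  60 → roll 3 (new)  [load 60/140]
  20 → roll 1  [load 120/140]
  80 → roll 3  [load 140/140]
3 paper rolls opened.

3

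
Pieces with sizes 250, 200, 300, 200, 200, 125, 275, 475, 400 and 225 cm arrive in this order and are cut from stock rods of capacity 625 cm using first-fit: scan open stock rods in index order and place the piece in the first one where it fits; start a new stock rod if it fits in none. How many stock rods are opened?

  250 → stock rod 1 (new)  [load 250/625]
  200 → stock rod 1  [load 450/625]
  300 → stock rod 2 (new)  [load 300/625]
  200 → stock rod 2  [load 500/625]
  200 → stock rod 3 (new)  [load 200/625]
  125 → stock rod 1  [load 575/625]
  275 → stock rod 3  [load 475/625]
  475 → stock rod 4 (new)  [load 475/625]
  400 → stock rod 5 (new)  [load 400/625]
  225 → stock rod 5  [load 625/625]
5 stock rods opened.

5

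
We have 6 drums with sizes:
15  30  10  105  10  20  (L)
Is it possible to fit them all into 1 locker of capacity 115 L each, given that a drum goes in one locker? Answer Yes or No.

No

Total = 190 L; ⌈190/115⌉ = 2.
At least 2 storage lockers are required, but only 1 is allowed.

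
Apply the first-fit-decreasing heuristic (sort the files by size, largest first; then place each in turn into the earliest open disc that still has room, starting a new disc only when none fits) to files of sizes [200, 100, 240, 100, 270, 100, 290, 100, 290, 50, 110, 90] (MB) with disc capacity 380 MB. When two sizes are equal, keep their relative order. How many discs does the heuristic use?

Sorted descending: 290, 290, 270, 240, 200, 110, 100, 100, 100, 100, 90, 50.
  290 → disc 1 (new)  [load 290/380]
  290 → disc 2 (new)  [load 290/380]
  270 → disc 3 (new)  [load 270/380]
  240 → disc 4 (new)  [load 240/380]
  200 → disc 5 (new)  [load 200/380]
  110 → disc 3  [load 380/380]
  100 → disc 4  [load 340/380]
  100 → disc 5  [load 300/380]
  100 → disc 6 (new)  [load 100/380]
  100 → disc 6  [load 200/380]
  90 → disc 1  [load 380/380]
  50 → disc 2  [load 340/380]
6 discs opened.

6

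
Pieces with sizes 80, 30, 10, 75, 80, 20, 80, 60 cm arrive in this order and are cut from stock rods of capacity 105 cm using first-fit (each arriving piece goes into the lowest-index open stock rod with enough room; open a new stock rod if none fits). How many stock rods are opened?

5

  80 → stock rod 1 (new)  [load 80/105]
  30 → stock rod 2 (new)  [load 30/105]
  10 → stock rod 1  [load 90/105]
  75 → stock rod 2  [load 105/105]
  80 → stock rod 3 (new)  [load 80/105]
  20 → stock rod 3  [load 100/105]
  80 → stock rod 4 (new)  [load 80/105]
  60 → stock rod 5 (new)  [load 60/105]
5 stock rods opened.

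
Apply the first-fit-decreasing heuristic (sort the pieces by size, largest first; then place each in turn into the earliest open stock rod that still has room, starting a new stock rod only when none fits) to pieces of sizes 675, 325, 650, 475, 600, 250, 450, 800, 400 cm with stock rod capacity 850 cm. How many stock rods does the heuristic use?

Sorted descending: 800, 675, 650, 600, 475, 450, 400, 325, 250.
  800 → stock rod 1 (new)  [load 800/850]
  675 → stock rod 2 (new)  [load 675/850]
  650 → stock rod 3 (new)  [load 650/850]
  600 → stock rod 4 (new)  [load 600/850]
  475 → stock rod 5 (new)  [load 475/850]
  450 → stock rod 6 (new)  [load 450/850]
  400 → stock rod 6  [load 850/850]
  325 → stock rod 5  [load 800/850]
  250 → stock rod 4  [load 850/850]
6 stock rods opened.

6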